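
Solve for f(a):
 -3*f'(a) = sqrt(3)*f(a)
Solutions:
 f(a) = C1*exp(-sqrt(3)*a/3)


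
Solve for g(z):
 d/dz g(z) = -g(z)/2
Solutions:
 g(z) = C1*exp(-z/2)


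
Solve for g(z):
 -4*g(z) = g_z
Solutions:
 g(z) = C1*exp(-4*z)


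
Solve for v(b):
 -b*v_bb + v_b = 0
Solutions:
 v(b) = C1 + C2*b^2


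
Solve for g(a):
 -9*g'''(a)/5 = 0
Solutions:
 g(a) = C1 + C2*a + C3*a^2


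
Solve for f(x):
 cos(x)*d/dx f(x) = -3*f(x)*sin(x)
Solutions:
 f(x) = C1*cos(x)^3


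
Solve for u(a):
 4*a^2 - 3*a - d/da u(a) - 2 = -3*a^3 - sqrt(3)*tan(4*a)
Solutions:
 u(a) = C1 + 3*a^4/4 + 4*a^3/3 - 3*a^2/2 - 2*a - sqrt(3)*log(cos(4*a))/4


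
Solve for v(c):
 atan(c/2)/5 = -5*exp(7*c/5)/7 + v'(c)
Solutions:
 v(c) = C1 + c*atan(c/2)/5 + 25*exp(7*c/5)/49 - log(c^2 + 4)/5


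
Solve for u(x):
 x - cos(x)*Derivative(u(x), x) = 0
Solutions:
 u(x) = C1 + Integral(x/cos(x), x)


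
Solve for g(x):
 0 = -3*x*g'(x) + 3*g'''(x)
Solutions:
 g(x) = C1 + Integral(C2*airyai(x) + C3*airybi(x), x)


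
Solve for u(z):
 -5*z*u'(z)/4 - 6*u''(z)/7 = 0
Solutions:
 u(z) = C1 + C2*erf(sqrt(105)*z/12)


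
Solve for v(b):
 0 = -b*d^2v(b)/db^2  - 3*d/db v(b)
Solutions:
 v(b) = C1 + C2/b^2


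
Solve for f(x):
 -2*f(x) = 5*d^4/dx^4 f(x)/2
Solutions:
 f(x) = (C1*sin(5^(3/4)*x/5) + C2*cos(5^(3/4)*x/5))*exp(-5^(3/4)*x/5) + (C3*sin(5^(3/4)*x/5) + C4*cos(5^(3/4)*x/5))*exp(5^(3/4)*x/5)


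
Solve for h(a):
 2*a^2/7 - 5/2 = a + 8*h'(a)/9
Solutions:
 h(a) = C1 + 3*a^3/28 - 9*a^2/16 - 45*a/16


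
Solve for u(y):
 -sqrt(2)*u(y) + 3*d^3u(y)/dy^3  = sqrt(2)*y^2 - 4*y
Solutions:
 u(y) = C3*exp(2^(1/6)*3^(2/3)*y/3) - y^2 + 2*sqrt(2)*y + (C1*sin(6^(1/6)*y/2) + C2*cos(6^(1/6)*y/2))*exp(-2^(1/6)*3^(2/3)*y/6)


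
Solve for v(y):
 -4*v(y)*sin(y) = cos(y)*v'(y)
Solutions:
 v(y) = C1*cos(y)^4


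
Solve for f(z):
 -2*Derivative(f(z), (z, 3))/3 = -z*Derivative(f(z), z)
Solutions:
 f(z) = C1 + Integral(C2*airyai(2^(2/3)*3^(1/3)*z/2) + C3*airybi(2^(2/3)*3^(1/3)*z/2), z)


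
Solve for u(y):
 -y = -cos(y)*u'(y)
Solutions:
 u(y) = C1 + Integral(y/cos(y), y)


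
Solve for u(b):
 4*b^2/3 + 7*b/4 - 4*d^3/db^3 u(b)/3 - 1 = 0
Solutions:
 u(b) = C1 + C2*b + C3*b^2 + b^5/60 + 7*b^4/128 - b^3/8


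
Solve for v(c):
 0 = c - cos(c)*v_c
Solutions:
 v(c) = C1 + Integral(c/cos(c), c)


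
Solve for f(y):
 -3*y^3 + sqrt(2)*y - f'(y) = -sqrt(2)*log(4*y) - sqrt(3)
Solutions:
 f(y) = C1 - 3*y^4/4 + sqrt(2)*y^2/2 + sqrt(2)*y*log(y) - sqrt(2)*y + sqrt(3)*y + 2*sqrt(2)*y*log(2)


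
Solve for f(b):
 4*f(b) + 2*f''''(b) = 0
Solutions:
 f(b) = (C1*sin(2^(3/4)*b/2) + C2*cos(2^(3/4)*b/2))*exp(-2^(3/4)*b/2) + (C3*sin(2^(3/4)*b/2) + C4*cos(2^(3/4)*b/2))*exp(2^(3/4)*b/2)


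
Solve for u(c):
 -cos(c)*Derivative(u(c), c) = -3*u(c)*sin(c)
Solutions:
 u(c) = C1/cos(c)^3


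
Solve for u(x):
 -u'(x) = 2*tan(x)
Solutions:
 u(x) = C1 + 2*log(cos(x))


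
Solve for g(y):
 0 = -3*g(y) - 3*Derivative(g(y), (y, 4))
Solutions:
 g(y) = (C1*sin(sqrt(2)*y/2) + C2*cos(sqrt(2)*y/2))*exp(-sqrt(2)*y/2) + (C3*sin(sqrt(2)*y/2) + C4*cos(sqrt(2)*y/2))*exp(sqrt(2)*y/2)


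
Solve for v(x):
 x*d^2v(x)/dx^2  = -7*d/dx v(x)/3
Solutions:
 v(x) = C1 + C2/x^(4/3)


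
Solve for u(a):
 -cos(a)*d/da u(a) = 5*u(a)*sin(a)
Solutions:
 u(a) = C1*cos(a)^5


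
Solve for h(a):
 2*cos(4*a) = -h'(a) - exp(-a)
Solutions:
 h(a) = C1 - sin(4*a)/2 + exp(-a)


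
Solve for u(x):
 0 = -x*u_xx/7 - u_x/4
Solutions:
 u(x) = C1 + C2/x^(3/4)


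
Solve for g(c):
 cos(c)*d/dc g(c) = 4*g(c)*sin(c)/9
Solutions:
 g(c) = C1/cos(c)^(4/9)


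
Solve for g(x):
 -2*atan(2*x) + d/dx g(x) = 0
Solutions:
 g(x) = C1 + 2*x*atan(2*x) - log(4*x^2 + 1)/2


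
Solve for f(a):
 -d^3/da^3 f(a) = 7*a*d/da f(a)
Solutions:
 f(a) = C1 + Integral(C2*airyai(-7^(1/3)*a) + C3*airybi(-7^(1/3)*a), a)


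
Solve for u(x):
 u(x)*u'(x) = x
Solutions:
 u(x) = -sqrt(C1 + x^2)
 u(x) = sqrt(C1 + x^2)


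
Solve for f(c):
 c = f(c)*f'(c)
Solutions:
 f(c) = -sqrt(C1 + c^2)
 f(c) = sqrt(C1 + c^2)


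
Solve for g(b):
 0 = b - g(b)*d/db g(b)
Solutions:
 g(b) = -sqrt(C1 + b^2)
 g(b) = sqrt(C1 + b^2)


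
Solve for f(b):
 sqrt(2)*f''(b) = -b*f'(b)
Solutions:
 f(b) = C1 + C2*erf(2^(1/4)*b/2)


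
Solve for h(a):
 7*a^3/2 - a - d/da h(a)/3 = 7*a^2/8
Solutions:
 h(a) = C1 + 21*a^4/8 - 7*a^3/8 - 3*a^2/2


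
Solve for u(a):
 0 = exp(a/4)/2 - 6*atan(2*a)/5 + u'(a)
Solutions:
 u(a) = C1 + 6*a*atan(2*a)/5 - 2*exp(a/4) - 3*log(4*a^2 + 1)/10


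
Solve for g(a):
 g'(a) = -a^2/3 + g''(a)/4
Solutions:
 g(a) = C1 + C2*exp(4*a) - a^3/9 - a^2/12 - a/24


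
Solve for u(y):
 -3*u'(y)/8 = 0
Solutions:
 u(y) = C1


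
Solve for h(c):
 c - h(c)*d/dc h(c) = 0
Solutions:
 h(c) = -sqrt(C1 + c^2)
 h(c) = sqrt(C1 + c^2)


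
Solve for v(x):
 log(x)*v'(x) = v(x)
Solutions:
 v(x) = C1*exp(li(x))


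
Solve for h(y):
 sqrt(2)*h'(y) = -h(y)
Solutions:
 h(y) = C1*exp(-sqrt(2)*y/2)


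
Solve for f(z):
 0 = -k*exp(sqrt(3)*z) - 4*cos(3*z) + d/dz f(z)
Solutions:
 f(z) = C1 + sqrt(3)*k*exp(sqrt(3)*z)/3 + 4*sin(3*z)/3


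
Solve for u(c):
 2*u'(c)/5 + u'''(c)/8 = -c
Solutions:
 u(c) = C1 + C2*sin(4*sqrt(5)*c/5) + C3*cos(4*sqrt(5)*c/5) - 5*c^2/4


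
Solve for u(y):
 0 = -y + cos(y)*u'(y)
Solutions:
 u(y) = C1 + Integral(y/cos(y), y)


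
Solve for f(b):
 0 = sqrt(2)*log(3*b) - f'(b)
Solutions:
 f(b) = C1 + sqrt(2)*b*log(b) - sqrt(2)*b + sqrt(2)*b*log(3)


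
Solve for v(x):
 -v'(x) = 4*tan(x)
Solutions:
 v(x) = C1 + 4*log(cos(x))


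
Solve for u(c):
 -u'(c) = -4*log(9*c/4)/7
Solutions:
 u(c) = C1 + 4*c*log(c)/7 - 8*c*log(2)/7 - 4*c/7 + 8*c*log(3)/7


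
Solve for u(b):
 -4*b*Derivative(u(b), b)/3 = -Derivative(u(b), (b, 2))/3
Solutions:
 u(b) = C1 + C2*erfi(sqrt(2)*b)


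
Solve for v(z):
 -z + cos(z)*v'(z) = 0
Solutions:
 v(z) = C1 + Integral(z/cos(z), z)


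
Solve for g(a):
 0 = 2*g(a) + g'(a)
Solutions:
 g(a) = C1*exp(-2*a)


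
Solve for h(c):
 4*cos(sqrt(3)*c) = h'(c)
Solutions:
 h(c) = C1 + 4*sqrt(3)*sin(sqrt(3)*c)/3


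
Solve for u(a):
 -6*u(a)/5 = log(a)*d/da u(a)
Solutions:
 u(a) = C1*exp(-6*li(a)/5)


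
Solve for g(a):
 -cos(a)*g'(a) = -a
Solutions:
 g(a) = C1 + Integral(a/cos(a), a)


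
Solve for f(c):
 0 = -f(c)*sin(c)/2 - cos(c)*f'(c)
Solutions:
 f(c) = C1*sqrt(cos(c))


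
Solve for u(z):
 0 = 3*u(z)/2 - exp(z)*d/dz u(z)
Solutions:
 u(z) = C1*exp(-3*exp(-z)/2)


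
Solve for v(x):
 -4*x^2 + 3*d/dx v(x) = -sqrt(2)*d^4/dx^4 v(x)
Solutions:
 v(x) = C1 + C4*exp(-2^(5/6)*3^(1/3)*x/2) + 4*x^3/9 + (C2*sin(6^(5/6)*x/4) + C3*cos(6^(5/6)*x/4))*exp(2^(5/6)*3^(1/3)*x/4)


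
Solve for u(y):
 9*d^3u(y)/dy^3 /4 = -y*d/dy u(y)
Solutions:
 u(y) = C1 + Integral(C2*airyai(-2^(2/3)*3^(1/3)*y/3) + C3*airybi(-2^(2/3)*3^(1/3)*y/3), y)


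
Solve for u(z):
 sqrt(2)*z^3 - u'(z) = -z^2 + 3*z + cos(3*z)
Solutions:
 u(z) = C1 + sqrt(2)*z^4/4 + z^3/3 - 3*z^2/2 - sin(3*z)/3


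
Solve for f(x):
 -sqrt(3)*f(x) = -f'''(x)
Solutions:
 f(x) = C3*exp(3^(1/6)*x) + (C1*sin(3^(2/3)*x/2) + C2*cos(3^(2/3)*x/2))*exp(-3^(1/6)*x/2)


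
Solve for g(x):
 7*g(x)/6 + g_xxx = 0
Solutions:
 g(x) = C3*exp(-6^(2/3)*7^(1/3)*x/6) + (C1*sin(2^(2/3)*3^(1/6)*7^(1/3)*x/4) + C2*cos(2^(2/3)*3^(1/6)*7^(1/3)*x/4))*exp(6^(2/3)*7^(1/3)*x/12)


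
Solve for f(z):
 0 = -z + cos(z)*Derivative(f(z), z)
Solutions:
 f(z) = C1 + Integral(z/cos(z), z)


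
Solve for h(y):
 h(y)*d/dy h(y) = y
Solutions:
 h(y) = -sqrt(C1 + y^2)
 h(y) = sqrt(C1 + y^2)


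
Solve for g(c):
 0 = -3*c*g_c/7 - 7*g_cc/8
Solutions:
 g(c) = C1 + C2*erf(2*sqrt(3)*c/7)


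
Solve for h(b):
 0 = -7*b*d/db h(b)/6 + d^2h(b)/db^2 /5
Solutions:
 h(b) = C1 + C2*erfi(sqrt(105)*b/6)


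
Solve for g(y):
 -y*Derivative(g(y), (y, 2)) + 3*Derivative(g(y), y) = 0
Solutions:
 g(y) = C1 + C2*y^4


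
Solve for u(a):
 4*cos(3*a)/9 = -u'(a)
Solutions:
 u(a) = C1 - 4*sin(3*a)/27


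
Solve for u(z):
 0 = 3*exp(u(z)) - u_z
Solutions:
 u(z) = log(-1/(C1 + 3*z))


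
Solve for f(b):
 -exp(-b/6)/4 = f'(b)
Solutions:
 f(b) = C1 + 3*exp(-b/6)/2


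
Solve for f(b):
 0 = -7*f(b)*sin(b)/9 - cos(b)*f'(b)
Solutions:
 f(b) = C1*cos(b)^(7/9)


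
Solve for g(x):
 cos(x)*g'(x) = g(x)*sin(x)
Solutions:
 g(x) = C1/cos(x)


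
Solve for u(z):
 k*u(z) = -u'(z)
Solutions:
 u(z) = C1*exp(-k*z)


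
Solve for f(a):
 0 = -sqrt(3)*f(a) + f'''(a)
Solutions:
 f(a) = C3*exp(3^(1/6)*a) + (C1*sin(3^(2/3)*a/2) + C2*cos(3^(2/3)*a/2))*exp(-3^(1/6)*a/2)


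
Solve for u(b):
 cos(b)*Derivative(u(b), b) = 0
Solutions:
 u(b) = C1


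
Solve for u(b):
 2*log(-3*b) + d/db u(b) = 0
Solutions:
 u(b) = C1 - 2*b*log(-b) + 2*b*(1 - log(3))


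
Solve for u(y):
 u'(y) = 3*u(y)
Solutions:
 u(y) = C1*exp(3*y)


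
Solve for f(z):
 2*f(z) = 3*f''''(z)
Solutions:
 f(z) = C1*exp(-2^(1/4)*3^(3/4)*z/3) + C2*exp(2^(1/4)*3^(3/4)*z/3) + C3*sin(2^(1/4)*3^(3/4)*z/3) + C4*cos(2^(1/4)*3^(3/4)*z/3)


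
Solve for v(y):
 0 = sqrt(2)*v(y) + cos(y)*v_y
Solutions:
 v(y) = C1*(sin(y) - 1)^(sqrt(2)/2)/(sin(y) + 1)^(sqrt(2)/2)


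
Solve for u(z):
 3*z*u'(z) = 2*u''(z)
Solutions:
 u(z) = C1 + C2*erfi(sqrt(3)*z/2)


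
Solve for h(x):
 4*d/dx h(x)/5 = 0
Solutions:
 h(x) = C1


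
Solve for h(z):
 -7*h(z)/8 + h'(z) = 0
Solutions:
 h(z) = C1*exp(7*z/8)


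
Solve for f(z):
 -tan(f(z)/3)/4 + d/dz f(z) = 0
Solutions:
 f(z) = -3*asin(C1*exp(z/12)) + 3*pi
 f(z) = 3*asin(C1*exp(z/12))


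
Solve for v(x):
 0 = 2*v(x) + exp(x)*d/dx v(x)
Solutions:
 v(x) = C1*exp(2*exp(-x))


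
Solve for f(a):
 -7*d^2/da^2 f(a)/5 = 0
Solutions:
 f(a) = C1 + C2*a


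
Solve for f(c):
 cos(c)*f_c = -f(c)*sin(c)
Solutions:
 f(c) = C1*cos(c)


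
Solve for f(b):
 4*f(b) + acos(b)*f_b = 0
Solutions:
 f(b) = C1*exp(-4*Integral(1/acos(b), b))


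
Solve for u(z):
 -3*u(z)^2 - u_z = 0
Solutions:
 u(z) = 1/(C1 + 3*z)


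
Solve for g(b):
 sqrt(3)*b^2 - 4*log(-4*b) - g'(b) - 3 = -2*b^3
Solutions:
 g(b) = C1 + b^4/2 + sqrt(3)*b^3/3 - 4*b*log(-b) + b*(1 - 8*log(2))


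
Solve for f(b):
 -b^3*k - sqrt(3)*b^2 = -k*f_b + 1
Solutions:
 f(b) = C1 + b^4/4 + sqrt(3)*b^3/(3*k) + b/k


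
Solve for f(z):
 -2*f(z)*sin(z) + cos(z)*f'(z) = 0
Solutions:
 f(z) = C1/cos(z)^2


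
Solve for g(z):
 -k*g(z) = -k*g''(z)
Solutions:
 g(z) = C1*exp(-z) + C2*exp(z)


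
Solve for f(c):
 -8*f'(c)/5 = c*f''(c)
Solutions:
 f(c) = C1 + C2/c^(3/5)


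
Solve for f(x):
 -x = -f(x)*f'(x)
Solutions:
 f(x) = -sqrt(C1 + x^2)
 f(x) = sqrt(C1 + x^2)


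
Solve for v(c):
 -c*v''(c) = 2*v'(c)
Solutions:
 v(c) = C1 + C2/c


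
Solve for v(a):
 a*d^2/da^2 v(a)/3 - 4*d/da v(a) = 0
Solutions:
 v(a) = C1 + C2*a^13


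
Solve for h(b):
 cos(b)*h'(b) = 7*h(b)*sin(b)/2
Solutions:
 h(b) = C1/cos(b)^(7/2)


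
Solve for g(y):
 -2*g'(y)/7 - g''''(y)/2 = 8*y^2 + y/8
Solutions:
 g(y) = C1 + C4*exp(-14^(2/3)*y/7) - 28*y^3/3 - 7*y^2/32 + (C2*sin(14^(2/3)*sqrt(3)*y/14) + C3*cos(14^(2/3)*sqrt(3)*y/14))*exp(14^(2/3)*y/14)


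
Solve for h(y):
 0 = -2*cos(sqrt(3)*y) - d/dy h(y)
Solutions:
 h(y) = C1 - 2*sqrt(3)*sin(sqrt(3)*y)/3


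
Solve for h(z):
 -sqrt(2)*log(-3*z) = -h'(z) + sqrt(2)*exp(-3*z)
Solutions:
 h(z) = C1 + sqrt(2)*z*log(-z) + sqrt(2)*z*(-1 + log(3)) - sqrt(2)*exp(-3*z)/3


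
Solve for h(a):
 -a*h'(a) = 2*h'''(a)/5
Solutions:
 h(a) = C1 + Integral(C2*airyai(-2^(2/3)*5^(1/3)*a/2) + C3*airybi(-2^(2/3)*5^(1/3)*a/2), a)


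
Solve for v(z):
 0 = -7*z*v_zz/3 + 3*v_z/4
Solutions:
 v(z) = C1 + C2*z^(37/28)


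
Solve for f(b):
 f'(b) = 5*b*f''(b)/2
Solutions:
 f(b) = C1 + C2*b^(7/5)


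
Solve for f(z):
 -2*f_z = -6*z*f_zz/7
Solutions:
 f(z) = C1 + C2*z^(10/3)


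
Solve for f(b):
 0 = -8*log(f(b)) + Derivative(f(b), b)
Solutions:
 li(f(b)) = C1 + 8*b


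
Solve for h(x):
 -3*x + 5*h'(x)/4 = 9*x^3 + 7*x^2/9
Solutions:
 h(x) = C1 + 9*x^4/5 + 28*x^3/135 + 6*x^2/5


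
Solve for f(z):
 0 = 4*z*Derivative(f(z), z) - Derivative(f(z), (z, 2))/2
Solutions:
 f(z) = C1 + C2*erfi(2*z)


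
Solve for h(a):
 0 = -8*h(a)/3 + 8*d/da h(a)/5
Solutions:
 h(a) = C1*exp(5*a/3)


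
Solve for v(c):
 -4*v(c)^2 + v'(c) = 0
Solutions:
 v(c) = -1/(C1 + 4*c)


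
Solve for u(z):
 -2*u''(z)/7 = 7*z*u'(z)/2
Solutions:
 u(z) = C1 + C2*erf(7*sqrt(2)*z/4)


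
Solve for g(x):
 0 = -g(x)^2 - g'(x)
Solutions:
 g(x) = 1/(C1 + x)


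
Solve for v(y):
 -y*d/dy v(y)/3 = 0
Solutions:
 v(y) = C1


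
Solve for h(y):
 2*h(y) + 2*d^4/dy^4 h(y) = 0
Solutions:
 h(y) = (C1*sin(sqrt(2)*y/2) + C2*cos(sqrt(2)*y/2))*exp(-sqrt(2)*y/2) + (C3*sin(sqrt(2)*y/2) + C4*cos(sqrt(2)*y/2))*exp(sqrt(2)*y/2)


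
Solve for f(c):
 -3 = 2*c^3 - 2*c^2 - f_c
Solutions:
 f(c) = C1 + c^4/2 - 2*c^3/3 + 3*c


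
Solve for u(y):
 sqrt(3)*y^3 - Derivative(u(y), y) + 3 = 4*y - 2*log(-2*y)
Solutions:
 u(y) = C1 + sqrt(3)*y^4/4 - 2*y^2 + 2*y*log(-y) + y*(1 + 2*log(2))


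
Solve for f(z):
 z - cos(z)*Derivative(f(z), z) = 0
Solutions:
 f(z) = C1 + Integral(z/cos(z), z)


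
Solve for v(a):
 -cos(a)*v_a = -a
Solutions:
 v(a) = C1 + Integral(a/cos(a), a)


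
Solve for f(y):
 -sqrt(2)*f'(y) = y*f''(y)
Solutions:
 f(y) = C1 + C2*y^(1 - sqrt(2))


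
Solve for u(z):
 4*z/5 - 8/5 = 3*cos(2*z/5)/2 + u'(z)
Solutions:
 u(z) = C1 + 2*z^2/5 - 8*z/5 - 15*sin(2*z/5)/4


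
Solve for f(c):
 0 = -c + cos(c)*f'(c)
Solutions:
 f(c) = C1 + Integral(c/cos(c), c)


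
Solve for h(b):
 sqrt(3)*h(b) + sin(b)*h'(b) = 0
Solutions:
 h(b) = C1*(cos(b) + 1)^(sqrt(3)/2)/(cos(b) - 1)^(sqrt(3)/2)


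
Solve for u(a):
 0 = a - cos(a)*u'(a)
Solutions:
 u(a) = C1 + Integral(a/cos(a), a)


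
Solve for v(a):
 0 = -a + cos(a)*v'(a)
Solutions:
 v(a) = C1 + Integral(a/cos(a), a)


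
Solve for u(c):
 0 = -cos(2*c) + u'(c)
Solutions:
 u(c) = C1 + sin(2*c)/2


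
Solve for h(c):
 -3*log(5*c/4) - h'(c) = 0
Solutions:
 h(c) = C1 - 3*c*log(c) + c*log(64/125) + 3*c


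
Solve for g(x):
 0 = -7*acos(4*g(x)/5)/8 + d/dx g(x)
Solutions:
 Integral(1/acos(4*_y/5), (_y, g(x))) = C1 + 7*x/8


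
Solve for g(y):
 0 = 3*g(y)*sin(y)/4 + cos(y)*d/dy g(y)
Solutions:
 g(y) = C1*cos(y)^(3/4)


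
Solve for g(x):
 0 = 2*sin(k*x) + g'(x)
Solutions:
 g(x) = C1 + 2*cos(k*x)/k


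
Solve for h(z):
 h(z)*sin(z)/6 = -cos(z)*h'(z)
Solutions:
 h(z) = C1*cos(z)^(1/6)


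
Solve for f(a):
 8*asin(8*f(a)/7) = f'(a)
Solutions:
 Integral(1/asin(8*_y/7), (_y, f(a))) = C1 + 8*a


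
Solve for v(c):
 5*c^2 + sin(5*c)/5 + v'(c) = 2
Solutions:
 v(c) = C1 - 5*c^3/3 + 2*c + cos(5*c)/25


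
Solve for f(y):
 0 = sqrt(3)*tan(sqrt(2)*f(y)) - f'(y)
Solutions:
 f(y) = sqrt(2)*(pi - asin(C1*exp(sqrt(6)*y)))/2
 f(y) = sqrt(2)*asin(C1*exp(sqrt(6)*y))/2


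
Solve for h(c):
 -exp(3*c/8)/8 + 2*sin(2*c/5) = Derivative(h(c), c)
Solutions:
 h(c) = C1 - exp(3*c/8)/3 - 5*cos(2*c/5)


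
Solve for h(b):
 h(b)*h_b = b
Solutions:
 h(b) = -sqrt(C1 + b^2)
 h(b) = sqrt(C1 + b^2)


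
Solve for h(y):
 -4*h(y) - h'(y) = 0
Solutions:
 h(y) = C1*exp(-4*y)


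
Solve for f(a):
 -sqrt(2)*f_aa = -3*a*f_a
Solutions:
 f(a) = C1 + C2*erfi(2^(1/4)*sqrt(3)*a/2)


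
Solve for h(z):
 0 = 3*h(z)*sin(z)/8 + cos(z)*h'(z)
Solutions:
 h(z) = C1*cos(z)^(3/8)


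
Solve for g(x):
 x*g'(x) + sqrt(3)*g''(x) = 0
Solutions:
 g(x) = C1 + C2*erf(sqrt(2)*3^(3/4)*x/6)


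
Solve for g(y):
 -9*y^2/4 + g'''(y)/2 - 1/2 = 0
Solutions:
 g(y) = C1 + C2*y + C3*y^2 + 3*y^5/40 + y^3/6


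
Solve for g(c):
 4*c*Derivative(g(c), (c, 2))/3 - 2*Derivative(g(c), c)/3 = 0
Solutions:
 g(c) = C1 + C2*c^(3/2)


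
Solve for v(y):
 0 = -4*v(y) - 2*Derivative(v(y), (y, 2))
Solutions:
 v(y) = C1*sin(sqrt(2)*y) + C2*cos(sqrt(2)*y)


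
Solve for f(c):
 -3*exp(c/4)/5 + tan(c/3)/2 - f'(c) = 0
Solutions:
 f(c) = C1 - 12*exp(c/4)/5 - 3*log(cos(c/3))/2


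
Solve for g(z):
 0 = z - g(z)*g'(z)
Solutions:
 g(z) = -sqrt(C1 + z^2)
 g(z) = sqrt(C1 + z^2)


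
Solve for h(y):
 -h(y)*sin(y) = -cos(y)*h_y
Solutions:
 h(y) = C1/cos(y)


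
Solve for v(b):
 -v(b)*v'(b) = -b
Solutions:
 v(b) = -sqrt(C1 + b^2)
 v(b) = sqrt(C1 + b^2)


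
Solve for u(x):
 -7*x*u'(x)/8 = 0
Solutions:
 u(x) = C1


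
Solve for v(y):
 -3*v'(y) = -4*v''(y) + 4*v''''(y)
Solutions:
 v(y) = C1 + C2*exp(3^(1/3)*y*(4*3^(1/3)/(sqrt(537) + 27)^(1/3) + (sqrt(537) + 27)^(1/3))/12)*sin(3^(1/6)*y*(-3^(2/3)*(sqrt(537) + 27)^(1/3)/12 + (sqrt(537) + 27)^(-1/3))) + C3*exp(3^(1/3)*y*(4*3^(1/3)/(sqrt(537) + 27)^(1/3) + (sqrt(537) + 27)^(1/3))/12)*cos(3^(1/6)*y*(-3^(2/3)*(sqrt(537) + 27)^(1/3)/12 + (sqrt(537) + 27)^(-1/3))) + C4*exp(-3^(1/3)*y*(4*3^(1/3)/(sqrt(537) + 27)^(1/3) + (sqrt(537) + 27)^(1/3))/6)


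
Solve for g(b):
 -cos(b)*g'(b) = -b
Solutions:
 g(b) = C1 + Integral(b/cos(b), b)


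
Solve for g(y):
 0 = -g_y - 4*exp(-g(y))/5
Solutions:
 g(y) = log(C1 - 4*y/5)


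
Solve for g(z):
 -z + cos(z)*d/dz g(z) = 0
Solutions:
 g(z) = C1 + Integral(z/cos(z), z)


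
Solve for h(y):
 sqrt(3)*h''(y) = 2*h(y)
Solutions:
 h(y) = C1*exp(-sqrt(2)*3^(3/4)*y/3) + C2*exp(sqrt(2)*3^(3/4)*y/3)


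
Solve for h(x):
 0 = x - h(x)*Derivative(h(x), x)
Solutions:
 h(x) = -sqrt(C1 + x^2)
 h(x) = sqrt(C1 + x^2)


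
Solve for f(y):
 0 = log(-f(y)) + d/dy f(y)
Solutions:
 -li(-f(y)) = C1 - y


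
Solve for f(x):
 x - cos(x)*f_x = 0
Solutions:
 f(x) = C1 + Integral(x/cos(x), x)


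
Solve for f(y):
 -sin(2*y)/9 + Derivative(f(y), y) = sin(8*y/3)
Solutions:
 f(y) = C1 - cos(2*y)/18 - 3*cos(8*y/3)/8


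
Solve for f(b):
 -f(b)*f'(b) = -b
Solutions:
 f(b) = -sqrt(C1 + b^2)
 f(b) = sqrt(C1 + b^2)


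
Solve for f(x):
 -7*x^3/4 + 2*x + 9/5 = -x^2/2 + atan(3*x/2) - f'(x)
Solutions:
 f(x) = C1 + 7*x^4/16 - x^3/6 - x^2 + x*atan(3*x/2) - 9*x/5 - log(9*x^2 + 4)/3


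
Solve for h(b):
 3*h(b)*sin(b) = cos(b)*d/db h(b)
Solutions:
 h(b) = C1/cos(b)^3


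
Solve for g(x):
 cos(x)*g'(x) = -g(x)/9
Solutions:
 g(x) = C1*(sin(x) - 1)^(1/18)/(sin(x) + 1)^(1/18)


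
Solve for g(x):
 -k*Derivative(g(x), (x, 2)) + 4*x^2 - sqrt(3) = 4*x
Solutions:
 g(x) = C1 + C2*x + x^4/(3*k) - 2*x^3/(3*k) - sqrt(3)*x^2/(2*k)


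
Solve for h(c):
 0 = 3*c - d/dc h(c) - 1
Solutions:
 h(c) = C1 + 3*c^2/2 - c


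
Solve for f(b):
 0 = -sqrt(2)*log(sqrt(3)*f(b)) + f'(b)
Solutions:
 -sqrt(2)*Integral(1/(2*log(_y) + log(3)), (_y, f(b))) = C1 - b


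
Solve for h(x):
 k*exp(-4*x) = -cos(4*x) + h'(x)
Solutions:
 h(x) = C1 - k*exp(-4*x)/4 + sin(4*x)/4


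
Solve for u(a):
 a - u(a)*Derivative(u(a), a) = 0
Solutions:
 u(a) = -sqrt(C1 + a^2)
 u(a) = sqrt(C1 + a^2)


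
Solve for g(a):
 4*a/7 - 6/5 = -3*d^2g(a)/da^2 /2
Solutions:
 g(a) = C1 + C2*a - 4*a^3/63 + 2*a^2/5


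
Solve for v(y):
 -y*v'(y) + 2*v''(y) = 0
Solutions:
 v(y) = C1 + C2*erfi(y/2)


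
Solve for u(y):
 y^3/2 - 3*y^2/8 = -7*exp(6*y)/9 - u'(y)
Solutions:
 u(y) = C1 - y^4/8 + y^3/8 - 7*exp(6*y)/54


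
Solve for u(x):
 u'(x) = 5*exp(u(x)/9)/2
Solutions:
 u(x) = 9*log(-1/(C1 + 5*x)) + 9*log(18)


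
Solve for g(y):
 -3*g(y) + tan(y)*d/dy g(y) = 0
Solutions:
 g(y) = C1*sin(y)^3


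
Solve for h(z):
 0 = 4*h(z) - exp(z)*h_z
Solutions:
 h(z) = C1*exp(-4*exp(-z))


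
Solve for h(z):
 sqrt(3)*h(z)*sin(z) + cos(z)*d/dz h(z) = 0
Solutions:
 h(z) = C1*cos(z)^(sqrt(3))


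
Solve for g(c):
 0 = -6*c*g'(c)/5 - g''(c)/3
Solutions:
 g(c) = C1 + C2*erf(3*sqrt(5)*c/5)


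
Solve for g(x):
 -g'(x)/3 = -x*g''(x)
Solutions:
 g(x) = C1 + C2*x^(4/3)


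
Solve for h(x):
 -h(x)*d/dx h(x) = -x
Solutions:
 h(x) = -sqrt(C1 + x^2)
 h(x) = sqrt(C1 + x^2)


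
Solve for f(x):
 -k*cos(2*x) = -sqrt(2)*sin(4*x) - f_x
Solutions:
 f(x) = C1 + k*sin(2*x)/2 + sqrt(2)*cos(4*x)/4


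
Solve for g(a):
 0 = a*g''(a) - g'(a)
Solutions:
 g(a) = C1 + C2*a^2


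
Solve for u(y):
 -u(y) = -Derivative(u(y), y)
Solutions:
 u(y) = C1*exp(y)


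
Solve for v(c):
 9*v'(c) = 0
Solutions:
 v(c) = C1


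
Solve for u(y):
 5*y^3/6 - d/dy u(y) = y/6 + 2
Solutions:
 u(y) = C1 + 5*y^4/24 - y^2/12 - 2*y


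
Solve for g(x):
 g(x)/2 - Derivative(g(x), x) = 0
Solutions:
 g(x) = C1*exp(x/2)


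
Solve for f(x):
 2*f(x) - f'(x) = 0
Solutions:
 f(x) = C1*exp(2*x)


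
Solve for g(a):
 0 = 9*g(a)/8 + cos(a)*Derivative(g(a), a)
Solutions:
 g(a) = C1*(sin(a) - 1)^(9/16)/(sin(a) + 1)^(9/16)


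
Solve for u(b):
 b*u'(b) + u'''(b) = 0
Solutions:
 u(b) = C1 + Integral(C2*airyai(-b) + C3*airybi(-b), b)


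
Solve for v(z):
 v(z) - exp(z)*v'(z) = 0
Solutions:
 v(z) = C1*exp(-exp(-z))


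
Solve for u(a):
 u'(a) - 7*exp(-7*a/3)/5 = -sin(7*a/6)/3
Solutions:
 u(a) = C1 + 2*cos(7*a/6)/7 - 3*exp(-7*a/3)/5


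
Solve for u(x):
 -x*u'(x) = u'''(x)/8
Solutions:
 u(x) = C1 + Integral(C2*airyai(-2*x) + C3*airybi(-2*x), x)


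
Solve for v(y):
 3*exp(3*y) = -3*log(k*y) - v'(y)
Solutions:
 v(y) = C1 - 3*y*log(k*y) + 3*y - exp(3*y)


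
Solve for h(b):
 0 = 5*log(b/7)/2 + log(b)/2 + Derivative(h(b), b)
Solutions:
 h(b) = C1 - 3*b*log(b) + 3*b + 5*b*log(7)/2


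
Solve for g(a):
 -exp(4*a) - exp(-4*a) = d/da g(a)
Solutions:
 g(a) = C1 - sinh(4*a)/2


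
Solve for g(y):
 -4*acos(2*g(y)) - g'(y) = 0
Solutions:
 Integral(1/acos(2*_y), (_y, g(y))) = C1 - 4*y


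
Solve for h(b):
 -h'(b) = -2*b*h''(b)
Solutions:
 h(b) = C1 + C2*b^(3/2)


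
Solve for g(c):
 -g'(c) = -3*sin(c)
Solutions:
 g(c) = C1 - 3*cos(c)


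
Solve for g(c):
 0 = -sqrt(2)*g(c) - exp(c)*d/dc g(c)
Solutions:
 g(c) = C1*exp(sqrt(2)*exp(-c))


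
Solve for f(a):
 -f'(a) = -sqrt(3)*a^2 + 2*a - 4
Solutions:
 f(a) = C1 + sqrt(3)*a^3/3 - a^2 + 4*a


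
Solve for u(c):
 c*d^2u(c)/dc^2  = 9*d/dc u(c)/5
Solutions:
 u(c) = C1 + C2*c^(14/5)


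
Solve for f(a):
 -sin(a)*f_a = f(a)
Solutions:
 f(a) = C1*sqrt(cos(a) + 1)/sqrt(cos(a) - 1)


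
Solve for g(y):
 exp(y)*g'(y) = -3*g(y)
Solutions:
 g(y) = C1*exp(3*exp(-y))


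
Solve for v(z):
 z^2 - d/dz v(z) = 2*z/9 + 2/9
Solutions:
 v(z) = C1 + z^3/3 - z^2/9 - 2*z/9


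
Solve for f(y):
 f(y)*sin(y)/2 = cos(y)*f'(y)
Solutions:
 f(y) = C1/sqrt(cos(y))


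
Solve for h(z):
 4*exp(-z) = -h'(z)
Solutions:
 h(z) = C1 + 4*exp(-z)


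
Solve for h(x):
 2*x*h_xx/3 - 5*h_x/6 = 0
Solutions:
 h(x) = C1 + C2*x^(9/4)


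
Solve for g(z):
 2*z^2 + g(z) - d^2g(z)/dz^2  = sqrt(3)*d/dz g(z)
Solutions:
 g(z) = C1*exp(z*(-sqrt(3) + sqrt(7))/2) + C2*exp(-z*(sqrt(3) + sqrt(7))/2) - 2*z^2 - 4*sqrt(3)*z - 16


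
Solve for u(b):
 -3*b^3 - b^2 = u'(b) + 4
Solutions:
 u(b) = C1 - 3*b^4/4 - b^3/3 - 4*b


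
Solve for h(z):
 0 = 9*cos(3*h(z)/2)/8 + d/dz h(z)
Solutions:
 9*z/8 - log(sin(3*h(z)/2) - 1)/3 + log(sin(3*h(z)/2) + 1)/3 = C1


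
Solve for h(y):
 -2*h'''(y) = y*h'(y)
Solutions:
 h(y) = C1 + Integral(C2*airyai(-2^(2/3)*y/2) + C3*airybi(-2^(2/3)*y/2), y)


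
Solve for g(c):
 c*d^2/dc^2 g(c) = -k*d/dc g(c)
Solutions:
 g(c) = C1 + c^(1 - re(k))*(C2*sin(log(c)*Abs(im(k))) + C3*cos(log(c)*im(k)))


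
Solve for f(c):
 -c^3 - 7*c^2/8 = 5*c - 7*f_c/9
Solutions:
 f(c) = C1 + 9*c^4/28 + 3*c^3/8 + 45*c^2/14


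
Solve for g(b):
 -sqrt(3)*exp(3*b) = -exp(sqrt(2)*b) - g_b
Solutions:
 g(b) = C1 + sqrt(3)*exp(3*b)/3 - sqrt(2)*exp(sqrt(2)*b)/2


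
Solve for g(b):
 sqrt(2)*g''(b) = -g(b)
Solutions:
 g(b) = C1*sin(2^(3/4)*b/2) + C2*cos(2^(3/4)*b/2)


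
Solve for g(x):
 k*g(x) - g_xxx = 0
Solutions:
 g(x) = C1*exp(k^(1/3)*x) + C2*exp(k^(1/3)*x*(-1 + sqrt(3)*I)/2) + C3*exp(-k^(1/3)*x*(1 + sqrt(3)*I)/2)


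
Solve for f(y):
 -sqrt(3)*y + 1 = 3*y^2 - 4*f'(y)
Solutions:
 f(y) = C1 + y^3/4 + sqrt(3)*y^2/8 - y/4


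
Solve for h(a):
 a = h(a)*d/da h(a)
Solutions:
 h(a) = -sqrt(C1 + a^2)
 h(a) = sqrt(C1 + a^2)


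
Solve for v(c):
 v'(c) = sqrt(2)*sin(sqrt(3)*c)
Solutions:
 v(c) = C1 - sqrt(6)*cos(sqrt(3)*c)/3


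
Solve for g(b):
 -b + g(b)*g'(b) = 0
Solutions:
 g(b) = -sqrt(C1 + b^2)
 g(b) = sqrt(C1 + b^2)


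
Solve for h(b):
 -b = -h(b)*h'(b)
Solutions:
 h(b) = -sqrt(C1 + b^2)
 h(b) = sqrt(C1 + b^2)


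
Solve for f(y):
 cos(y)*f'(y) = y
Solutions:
 f(y) = C1 + Integral(y/cos(y), y)


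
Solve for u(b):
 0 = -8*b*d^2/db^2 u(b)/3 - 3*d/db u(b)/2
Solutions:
 u(b) = C1 + C2*b^(7/16)


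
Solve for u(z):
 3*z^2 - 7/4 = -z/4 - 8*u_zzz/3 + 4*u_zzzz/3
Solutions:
 u(z) = C1 + C2*z + C3*z^2 + C4*exp(2*z) - 3*z^5/160 - 13*z^4/256 + z^3/128


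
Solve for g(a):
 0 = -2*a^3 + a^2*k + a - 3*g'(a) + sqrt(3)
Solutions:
 g(a) = C1 - a^4/6 + a^3*k/9 + a^2/6 + sqrt(3)*a/3


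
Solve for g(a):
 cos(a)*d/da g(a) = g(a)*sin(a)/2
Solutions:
 g(a) = C1/sqrt(cos(a))


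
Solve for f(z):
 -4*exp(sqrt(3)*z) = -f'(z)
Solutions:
 f(z) = C1 + 4*sqrt(3)*exp(sqrt(3)*z)/3


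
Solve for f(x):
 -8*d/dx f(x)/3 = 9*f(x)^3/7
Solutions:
 f(x) = -2*sqrt(7)*sqrt(-1/(C1 - 27*x))
 f(x) = 2*sqrt(7)*sqrt(-1/(C1 - 27*x))


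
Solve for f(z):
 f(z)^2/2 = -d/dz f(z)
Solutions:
 f(z) = 2/(C1 + z)


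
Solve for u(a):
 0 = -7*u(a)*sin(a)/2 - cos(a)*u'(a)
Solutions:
 u(a) = C1*cos(a)^(7/2)


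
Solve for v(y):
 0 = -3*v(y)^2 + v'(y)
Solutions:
 v(y) = -1/(C1 + 3*y)


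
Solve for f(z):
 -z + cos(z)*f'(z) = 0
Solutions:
 f(z) = C1 + Integral(z/cos(z), z)


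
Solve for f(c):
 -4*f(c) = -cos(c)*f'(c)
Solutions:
 f(c) = C1*(sin(c)^2 + 2*sin(c) + 1)/(sin(c)^2 - 2*sin(c) + 1)


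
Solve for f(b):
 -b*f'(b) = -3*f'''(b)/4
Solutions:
 f(b) = C1 + Integral(C2*airyai(6^(2/3)*b/3) + C3*airybi(6^(2/3)*b/3), b)


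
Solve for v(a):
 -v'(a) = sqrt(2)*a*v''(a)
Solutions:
 v(a) = C1 + C2*a^(1 - sqrt(2)/2)


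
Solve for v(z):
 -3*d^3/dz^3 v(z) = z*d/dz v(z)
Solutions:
 v(z) = C1 + Integral(C2*airyai(-3^(2/3)*z/3) + C3*airybi(-3^(2/3)*z/3), z)


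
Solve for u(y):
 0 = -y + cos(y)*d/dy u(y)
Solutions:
 u(y) = C1 + Integral(y/cos(y), y)


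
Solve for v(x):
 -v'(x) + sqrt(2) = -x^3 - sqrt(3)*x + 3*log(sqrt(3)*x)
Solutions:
 v(x) = C1 + x^4/4 + sqrt(3)*x^2/2 - 3*x*log(x) - 3*x*log(3)/2 + sqrt(2)*x + 3*x


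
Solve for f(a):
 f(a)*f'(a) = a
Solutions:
 f(a) = -sqrt(C1 + a^2)
 f(a) = sqrt(C1 + a^2)


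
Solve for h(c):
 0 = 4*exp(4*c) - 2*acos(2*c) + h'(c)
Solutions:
 h(c) = C1 + 2*c*acos(2*c) - sqrt(1 - 4*c^2) - exp(4*c)


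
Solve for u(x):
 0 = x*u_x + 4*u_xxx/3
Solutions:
 u(x) = C1 + Integral(C2*airyai(-6^(1/3)*x/2) + C3*airybi(-6^(1/3)*x/2), x)


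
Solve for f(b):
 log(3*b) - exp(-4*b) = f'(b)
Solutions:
 f(b) = C1 + b*log(b) + b*(-1 + log(3)) + exp(-4*b)/4


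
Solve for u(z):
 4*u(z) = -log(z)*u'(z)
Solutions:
 u(z) = C1*exp(-4*li(z))


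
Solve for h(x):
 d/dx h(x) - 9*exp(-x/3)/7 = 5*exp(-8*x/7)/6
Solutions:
 h(x) = C1 - 27*exp(-x/3)/7 - 35*exp(-8*x/7)/48


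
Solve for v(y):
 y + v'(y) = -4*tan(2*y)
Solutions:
 v(y) = C1 - y^2/2 + 2*log(cos(2*y))


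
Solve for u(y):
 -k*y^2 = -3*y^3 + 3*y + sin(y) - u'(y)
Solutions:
 u(y) = C1 + k*y^3/3 - 3*y^4/4 + 3*y^2/2 - cos(y)


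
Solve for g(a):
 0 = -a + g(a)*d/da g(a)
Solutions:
 g(a) = -sqrt(C1 + a^2)
 g(a) = sqrt(C1 + a^2)


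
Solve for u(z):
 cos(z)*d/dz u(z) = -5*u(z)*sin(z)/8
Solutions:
 u(z) = C1*cos(z)^(5/8)


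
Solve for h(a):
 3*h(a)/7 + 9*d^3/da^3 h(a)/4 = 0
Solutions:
 h(a) = C3*exp(-42^(2/3)*a/21) + (C1*sin(14^(2/3)*3^(1/6)*a/14) + C2*cos(14^(2/3)*3^(1/6)*a/14))*exp(42^(2/3)*a/42)


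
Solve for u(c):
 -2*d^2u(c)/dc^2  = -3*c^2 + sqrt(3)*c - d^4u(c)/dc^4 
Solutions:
 u(c) = C1 + C2*c + C3*exp(-sqrt(2)*c) + C4*exp(sqrt(2)*c) + c^4/8 - sqrt(3)*c^3/12 + 3*c^2/4


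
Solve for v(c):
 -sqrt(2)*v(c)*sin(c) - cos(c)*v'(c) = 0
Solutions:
 v(c) = C1*cos(c)^(sqrt(2))


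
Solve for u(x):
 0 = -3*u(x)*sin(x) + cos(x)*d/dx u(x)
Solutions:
 u(x) = C1/cos(x)^3


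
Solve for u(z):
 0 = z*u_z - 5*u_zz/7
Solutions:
 u(z) = C1 + C2*erfi(sqrt(70)*z/10)


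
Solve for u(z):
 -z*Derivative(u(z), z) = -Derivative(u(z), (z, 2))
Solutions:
 u(z) = C1 + C2*erfi(sqrt(2)*z/2)


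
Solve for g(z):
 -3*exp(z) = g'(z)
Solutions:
 g(z) = C1 - 3*exp(z)


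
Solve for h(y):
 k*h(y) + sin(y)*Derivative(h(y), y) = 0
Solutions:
 h(y) = C1*exp(k*(-log(cos(y) - 1) + log(cos(y) + 1))/2)


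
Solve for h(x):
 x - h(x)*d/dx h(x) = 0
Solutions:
 h(x) = -sqrt(C1 + x^2)
 h(x) = sqrt(C1 + x^2)


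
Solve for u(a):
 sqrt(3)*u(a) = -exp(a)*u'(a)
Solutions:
 u(a) = C1*exp(sqrt(3)*exp(-a))


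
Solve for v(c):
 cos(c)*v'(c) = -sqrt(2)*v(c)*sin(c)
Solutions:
 v(c) = C1*cos(c)^(sqrt(2))


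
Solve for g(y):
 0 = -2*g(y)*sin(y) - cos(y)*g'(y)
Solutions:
 g(y) = C1*cos(y)^2


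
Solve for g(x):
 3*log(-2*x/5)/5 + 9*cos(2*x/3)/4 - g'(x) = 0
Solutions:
 g(x) = C1 + 3*x*log(-x)/5 - 3*x*log(5)/5 - 3*x/5 + 3*x*log(2)/5 + 27*sin(2*x/3)/8


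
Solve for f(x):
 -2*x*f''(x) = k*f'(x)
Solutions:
 f(x) = C1 + x^(1 - re(k)/2)*(C2*sin(log(x)*Abs(im(k))/2) + C3*cos(log(x)*im(k)/2))


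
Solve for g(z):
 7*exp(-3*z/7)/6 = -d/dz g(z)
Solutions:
 g(z) = C1 + 49*exp(-3*z/7)/18


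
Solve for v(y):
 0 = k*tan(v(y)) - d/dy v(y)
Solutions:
 v(y) = pi - asin(C1*exp(k*y))
 v(y) = asin(C1*exp(k*y))


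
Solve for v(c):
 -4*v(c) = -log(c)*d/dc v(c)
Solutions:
 v(c) = C1*exp(4*li(c))


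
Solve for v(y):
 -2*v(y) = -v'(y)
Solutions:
 v(y) = C1*exp(2*y)


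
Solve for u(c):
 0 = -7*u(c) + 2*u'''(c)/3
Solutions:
 u(c) = C3*exp(2^(2/3)*21^(1/3)*c/2) + (C1*sin(2^(2/3)*3^(5/6)*7^(1/3)*c/4) + C2*cos(2^(2/3)*3^(5/6)*7^(1/3)*c/4))*exp(-2^(2/3)*21^(1/3)*c/4)


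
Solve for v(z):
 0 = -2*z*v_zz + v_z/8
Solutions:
 v(z) = C1 + C2*z^(17/16)


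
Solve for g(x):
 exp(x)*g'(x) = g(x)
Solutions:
 g(x) = C1*exp(-exp(-x))


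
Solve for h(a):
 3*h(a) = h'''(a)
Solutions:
 h(a) = C3*exp(3^(1/3)*a) + (C1*sin(3^(5/6)*a/2) + C2*cos(3^(5/6)*a/2))*exp(-3^(1/3)*a/2)


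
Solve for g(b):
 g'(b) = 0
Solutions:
 g(b) = C1


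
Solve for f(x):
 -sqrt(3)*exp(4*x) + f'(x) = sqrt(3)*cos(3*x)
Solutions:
 f(x) = C1 + sqrt(3)*exp(4*x)/4 + sqrt(3)*sin(3*x)/3


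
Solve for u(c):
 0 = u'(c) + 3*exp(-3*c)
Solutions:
 u(c) = C1 + exp(-3*c)


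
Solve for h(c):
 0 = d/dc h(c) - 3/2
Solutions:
 h(c) = C1 + 3*c/2


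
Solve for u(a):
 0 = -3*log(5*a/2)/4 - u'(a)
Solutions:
 u(a) = C1 - 3*a*log(a)/4 - 3*a*log(5)/4 + 3*a*log(2)/4 + 3*a/4


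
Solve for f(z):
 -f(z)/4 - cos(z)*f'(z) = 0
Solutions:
 f(z) = C1*(sin(z) - 1)^(1/8)/(sin(z) + 1)^(1/8)


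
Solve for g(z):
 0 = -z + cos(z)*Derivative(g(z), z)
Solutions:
 g(z) = C1 + Integral(z/cos(z), z)


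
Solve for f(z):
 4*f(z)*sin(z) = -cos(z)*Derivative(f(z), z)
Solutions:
 f(z) = C1*cos(z)^4


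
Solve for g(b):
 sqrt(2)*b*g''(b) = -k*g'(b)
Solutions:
 g(b) = C1 + b^(-sqrt(2)*re(k)/2 + 1)*(C2*sin(sqrt(2)*log(b)*Abs(im(k))/2) + C3*cos(sqrt(2)*log(b)*im(k)/2))


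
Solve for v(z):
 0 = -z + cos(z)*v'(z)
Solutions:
 v(z) = C1 + Integral(z/cos(z), z)


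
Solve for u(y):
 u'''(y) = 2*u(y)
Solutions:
 u(y) = C3*exp(2^(1/3)*y) + (C1*sin(2^(1/3)*sqrt(3)*y/2) + C2*cos(2^(1/3)*sqrt(3)*y/2))*exp(-2^(1/3)*y/2)


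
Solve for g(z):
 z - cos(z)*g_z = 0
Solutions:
 g(z) = C1 + Integral(z/cos(z), z)


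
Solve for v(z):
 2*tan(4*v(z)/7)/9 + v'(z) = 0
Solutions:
 v(z) = -7*asin(C1*exp(-8*z/63))/4 + 7*pi/4
 v(z) = 7*asin(C1*exp(-8*z/63))/4


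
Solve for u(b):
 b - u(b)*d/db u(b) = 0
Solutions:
 u(b) = -sqrt(C1 + b^2)
 u(b) = sqrt(C1 + b^2)


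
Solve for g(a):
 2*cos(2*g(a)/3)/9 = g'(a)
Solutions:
 -2*a/9 - 3*log(sin(2*g(a)/3) - 1)/4 + 3*log(sin(2*g(a)/3) + 1)/4 = C1


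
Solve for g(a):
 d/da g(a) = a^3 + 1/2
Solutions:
 g(a) = C1 + a^4/4 + a/2


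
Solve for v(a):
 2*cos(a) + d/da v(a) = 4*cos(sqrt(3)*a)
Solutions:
 v(a) = C1 - 2*sin(a) + 4*sqrt(3)*sin(sqrt(3)*a)/3


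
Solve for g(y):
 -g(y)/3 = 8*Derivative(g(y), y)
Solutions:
 g(y) = C1*exp(-y/24)


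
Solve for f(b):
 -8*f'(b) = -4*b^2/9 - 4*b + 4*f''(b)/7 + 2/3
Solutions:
 f(b) = C1 + C2*exp(-14*b) + b^3/54 + 31*b^2/126 - 209*b/1764


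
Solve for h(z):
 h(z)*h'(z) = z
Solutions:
 h(z) = -sqrt(C1 + z^2)
 h(z) = sqrt(C1 + z^2)


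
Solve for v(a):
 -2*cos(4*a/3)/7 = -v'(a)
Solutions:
 v(a) = C1 + 3*sin(4*a/3)/14


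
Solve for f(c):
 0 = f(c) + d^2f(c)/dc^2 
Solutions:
 f(c) = C1*sin(c) + C2*cos(c)


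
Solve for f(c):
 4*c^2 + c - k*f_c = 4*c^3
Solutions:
 f(c) = C1 - c^4/k + 4*c^3/(3*k) + c^2/(2*k)


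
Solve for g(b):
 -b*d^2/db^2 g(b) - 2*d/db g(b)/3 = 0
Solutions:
 g(b) = C1 + C2*b^(1/3)


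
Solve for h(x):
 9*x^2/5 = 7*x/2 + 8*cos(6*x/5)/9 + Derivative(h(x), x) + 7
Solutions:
 h(x) = C1 + 3*x^3/5 - 7*x^2/4 - 7*x - 20*sin(6*x/5)/27


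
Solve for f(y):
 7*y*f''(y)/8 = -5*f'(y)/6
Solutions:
 f(y) = C1 + C2*y^(1/21)


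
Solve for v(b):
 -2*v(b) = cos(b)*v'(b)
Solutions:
 v(b) = C1*(sin(b) - 1)/(sin(b) + 1)


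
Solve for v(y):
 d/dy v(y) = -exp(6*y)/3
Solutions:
 v(y) = C1 - exp(6*y)/18


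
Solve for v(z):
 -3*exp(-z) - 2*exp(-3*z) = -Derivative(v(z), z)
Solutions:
 v(z) = C1 - 3*exp(-z) - 2*exp(-3*z)/3


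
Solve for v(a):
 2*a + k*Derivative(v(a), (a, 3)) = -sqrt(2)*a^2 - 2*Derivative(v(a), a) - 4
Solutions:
 v(a) = C1 + C2*exp(-sqrt(2)*a*sqrt(-1/k)) + C3*exp(sqrt(2)*a*sqrt(-1/k)) - sqrt(2)*a^3/6 - a^2/2 + sqrt(2)*a*k/2 - 2*a


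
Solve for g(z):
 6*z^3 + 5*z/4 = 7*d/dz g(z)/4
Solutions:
 g(z) = C1 + 6*z^4/7 + 5*z^2/14


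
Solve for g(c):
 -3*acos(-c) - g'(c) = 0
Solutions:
 g(c) = C1 - 3*c*acos(-c) - 3*sqrt(1 - c^2)


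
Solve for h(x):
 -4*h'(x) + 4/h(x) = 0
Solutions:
 h(x) = -sqrt(C1 + 2*x)
 h(x) = sqrt(C1 + 2*x)


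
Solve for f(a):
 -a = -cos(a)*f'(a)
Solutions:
 f(a) = C1 + Integral(a/cos(a), a)


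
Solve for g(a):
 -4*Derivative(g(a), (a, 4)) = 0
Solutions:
 g(a) = C1 + C2*a + C3*a^2 + C4*a^3


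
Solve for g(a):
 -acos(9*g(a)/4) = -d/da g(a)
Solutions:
 Integral(1/acos(9*_y/4), (_y, g(a))) = C1 + a


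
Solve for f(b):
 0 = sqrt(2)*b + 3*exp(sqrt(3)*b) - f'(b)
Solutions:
 f(b) = C1 + sqrt(2)*b^2/2 + sqrt(3)*exp(sqrt(3)*b)


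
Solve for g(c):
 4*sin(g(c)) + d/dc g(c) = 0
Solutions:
 g(c) = -acos((-C1 - exp(8*c))/(C1 - exp(8*c))) + 2*pi
 g(c) = acos((-C1 - exp(8*c))/(C1 - exp(8*c)))


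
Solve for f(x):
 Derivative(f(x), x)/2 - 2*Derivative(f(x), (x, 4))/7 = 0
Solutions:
 f(x) = C1 + C4*exp(14^(1/3)*x/2) + (C2*sin(14^(1/3)*sqrt(3)*x/4) + C3*cos(14^(1/3)*sqrt(3)*x/4))*exp(-14^(1/3)*x/4)


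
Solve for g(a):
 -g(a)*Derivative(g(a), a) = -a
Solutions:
 g(a) = -sqrt(C1 + a^2)
 g(a) = sqrt(C1 + a^2)


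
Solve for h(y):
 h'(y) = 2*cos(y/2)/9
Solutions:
 h(y) = C1 + 4*sin(y/2)/9


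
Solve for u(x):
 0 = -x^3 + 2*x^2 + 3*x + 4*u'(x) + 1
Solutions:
 u(x) = C1 + x^4/16 - x^3/6 - 3*x^2/8 - x/4


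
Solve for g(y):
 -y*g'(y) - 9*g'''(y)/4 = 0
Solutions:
 g(y) = C1 + Integral(C2*airyai(-2^(2/3)*3^(1/3)*y/3) + C3*airybi(-2^(2/3)*3^(1/3)*y/3), y)


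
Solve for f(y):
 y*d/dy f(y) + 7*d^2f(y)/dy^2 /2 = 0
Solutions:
 f(y) = C1 + C2*erf(sqrt(7)*y/7)


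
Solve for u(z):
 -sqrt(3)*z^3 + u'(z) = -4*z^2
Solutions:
 u(z) = C1 + sqrt(3)*z^4/4 - 4*z^3/3


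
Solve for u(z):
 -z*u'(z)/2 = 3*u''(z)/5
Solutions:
 u(z) = C1 + C2*erf(sqrt(15)*z/6)


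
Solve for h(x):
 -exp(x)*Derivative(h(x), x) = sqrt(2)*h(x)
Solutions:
 h(x) = C1*exp(sqrt(2)*exp(-x))


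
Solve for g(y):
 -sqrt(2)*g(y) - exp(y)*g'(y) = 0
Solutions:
 g(y) = C1*exp(sqrt(2)*exp(-y))


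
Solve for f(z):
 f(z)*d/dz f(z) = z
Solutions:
 f(z) = -sqrt(C1 + z^2)
 f(z) = sqrt(C1 + z^2)


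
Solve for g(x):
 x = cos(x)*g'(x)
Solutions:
 g(x) = C1 + Integral(x/cos(x), x)


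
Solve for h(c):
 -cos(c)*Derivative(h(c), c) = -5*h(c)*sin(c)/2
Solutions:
 h(c) = C1/cos(c)^(5/2)


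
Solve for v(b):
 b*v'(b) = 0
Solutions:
 v(b) = C1


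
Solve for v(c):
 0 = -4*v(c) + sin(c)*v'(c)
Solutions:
 v(c) = C1*(cos(c)^2 - 2*cos(c) + 1)/(cos(c)^2 + 2*cos(c) + 1)


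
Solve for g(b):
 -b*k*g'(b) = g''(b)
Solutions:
 g(b) = Piecewise((-sqrt(2)*sqrt(pi)*C1*erf(sqrt(2)*b*sqrt(k)/2)/(2*sqrt(k)) - C2, (k > 0) | (k < 0)), (-C1*b - C2, True))


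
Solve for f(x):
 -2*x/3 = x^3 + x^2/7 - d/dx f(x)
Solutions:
 f(x) = C1 + x^4/4 + x^3/21 + x^2/3


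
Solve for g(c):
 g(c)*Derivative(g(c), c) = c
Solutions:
 g(c) = -sqrt(C1 + c^2)
 g(c) = sqrt(C1 + c^2)


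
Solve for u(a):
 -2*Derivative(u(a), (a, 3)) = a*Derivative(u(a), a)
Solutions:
 u(a) = C1 + Integral(C2*airyai(-2^(2/3)*a/2) + C3*airybi(-2^(2/3)*a/2), a)


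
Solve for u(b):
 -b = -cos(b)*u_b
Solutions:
 u(b) = C1 + Integral(b/cos(b), b)


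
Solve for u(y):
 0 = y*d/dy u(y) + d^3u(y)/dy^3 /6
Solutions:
 u(y) = C1 + Integral(C2*airyai(-6^(1/3)*y) + C3*airybi(-6^(1/3)*y), y)


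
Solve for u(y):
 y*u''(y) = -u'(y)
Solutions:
 u(y) = C1 + C2*log(y)


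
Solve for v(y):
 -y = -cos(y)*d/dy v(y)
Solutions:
 v(y) = C1 + Integral(y/cos(y), y)


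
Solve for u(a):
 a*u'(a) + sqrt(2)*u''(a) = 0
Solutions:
 u(a) = C1 + C2*erf(2^(1/4)*a/2)


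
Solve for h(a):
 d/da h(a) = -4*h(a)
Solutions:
 h(a) = C1*exp(-4*a)


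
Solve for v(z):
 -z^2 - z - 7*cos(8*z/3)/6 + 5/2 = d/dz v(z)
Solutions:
 v(z) = C1 - z^3/3 - z^2/2 + 5*z/2 - 7*sin(8*z/3)/16


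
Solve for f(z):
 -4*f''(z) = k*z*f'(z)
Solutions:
 f(z) = Piecewise((-sqrt(2)*sqrt(pi)*C1*erf(sqrt(2)*sqrt(k)*z/4)/sqrt(k) - C2, (k > 0) | (k < 0)), (-C1*z - C2, True))


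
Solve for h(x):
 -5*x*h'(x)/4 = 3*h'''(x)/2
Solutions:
 h(x) = C1 + Integral(C2*airyai(-5^(1/3)*6^(2/3)*x/6) + C3*airybi(-5^(1/3)*6^(2/3)*x/6), x)


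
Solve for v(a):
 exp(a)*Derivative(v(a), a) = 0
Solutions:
 v(a) = C1


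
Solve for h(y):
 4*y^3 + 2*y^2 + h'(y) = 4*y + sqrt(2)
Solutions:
 h(y) = C1 - y^4 - 2*y^3/3 + 2*y^2 + sqrt(2)*y


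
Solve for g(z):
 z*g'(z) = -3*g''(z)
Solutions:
 g(z) = C1 + C2*erf(sqrt(6)*z/6)


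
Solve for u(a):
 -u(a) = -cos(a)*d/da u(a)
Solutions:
 u(a) = C1*sqrt(sin(a) + 1)/sqrt(sin(a) - 1)


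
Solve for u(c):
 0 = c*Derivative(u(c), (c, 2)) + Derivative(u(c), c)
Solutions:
 u(c) = C1 + C2*log(c)


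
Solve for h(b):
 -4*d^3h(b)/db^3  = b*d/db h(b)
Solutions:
 h(b) = C1 + Integral(C2*airyai(-2^(1/3)*b/2) + C3*airybi(-2^(1/3)*b/2), b)


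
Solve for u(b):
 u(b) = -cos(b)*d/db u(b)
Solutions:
 u(b) = C1*sqrt(sin(b) - 1)/sqrt(sin(b) + 1)
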